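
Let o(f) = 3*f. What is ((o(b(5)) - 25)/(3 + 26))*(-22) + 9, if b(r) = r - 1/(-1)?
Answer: 415/29 ≈ 14.310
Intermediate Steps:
b(r) = 1 + r (b(r) = r - 1*(-1) = r + 1 = 1 + r)
((o(b(5)) - 25)/(3 + 26))*(-22) + 9 = ((3*(1 + 5) - 25)/(3 + 26))*(-22) + 9 = ((3*6 - 25)/29)*(-22) + 9 = ((18 - 25)*(1/29))*(-22) + 9 = -7*1/29*(-22) + 9 = -7/29*(-22) + 9 = 154/29 + 9 = 415/29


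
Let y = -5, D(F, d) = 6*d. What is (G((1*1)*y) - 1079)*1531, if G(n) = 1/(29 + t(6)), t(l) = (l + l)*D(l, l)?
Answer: -761546958/461 ≈ -1.6519e+6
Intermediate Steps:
t(l) = 12*l² (t(l) = (l + l)*(6*l) = (2*l)*(6*l) = 12*l²)
G(n) = 1/461 (G(n) = 1/(29 + 12*6²) = 1/(29 + 12*36) = 1/(29 + 432) = 1/461)
(G((1*1)*y) - 1079)*1531 = (1/461 - 1079)*1531 = -497418/461*1531 = -761546958/461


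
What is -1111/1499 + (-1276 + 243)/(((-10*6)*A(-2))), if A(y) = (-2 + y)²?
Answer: 481907/1439040 ≈ 0.33488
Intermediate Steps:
-1111/1499 + (-1276 + 243)/(((-10*6)*A(-2))) = -1111/1499 + (-1276 + 243)/(((-10*6)*(-2 - 2)²)) = -1111*1/1499 - 1033/((-60*(-4)²)) = -1111/1499 - 1033/((-60*16)) = -1111/1499 - 1033/(-960) = -1111/1499 - 1033*(-1/960) = -1111/1499 + 1033/960 = 481907/1439040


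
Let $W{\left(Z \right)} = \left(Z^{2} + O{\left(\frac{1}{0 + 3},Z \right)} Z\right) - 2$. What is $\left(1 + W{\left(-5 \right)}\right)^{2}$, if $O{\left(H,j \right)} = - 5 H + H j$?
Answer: $\frac{14884}{9} \approx 1653.8$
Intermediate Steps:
$W{\left(Z \right)} = -2 + Z^{2} + Z \left(- \frac{5}{3} + \frac{Z}{3}\right)$ ($W{\left(Z \right)} = \left(Z^{2} + \frac{-5 + Z}{0 + 3} Z\right) - 2 = \left(Z^{2} + \frac{-5 + Z}{3} Z\right) - 2 = \left(Z^{2} + \left(- \frac{5}{3} + \frac{Z}{3}\right) Z\right) - 2 = \left(Z^{2} + Z \left(- \frac{5}{3} + \frac{Z}{3}\right)\right) - 2 = -2 + Z^{2} + Z \left(- \frac{5}{3} + \frac{Z}{3}\right)$)
$\left(1 + W{\left(-5 \right)}\right)^{2} = \left(1 - \left(- \frac{19}{3} - \frac{100}{3}\right)\right)^{2} = \left(1 + \left(-2 + \frac{25}{3} + \frac{4}{3} \cdot 25\right)\right)^{2} = \left(1 + \left(-2 + \frac{25}{3} + \frac{100}{3}\right)\right)^{2} = \left(1 + \frac{119}{3}\right)^{2} = \left(\frac{122}{3}\right)^{2} = \frac{14884}{9}$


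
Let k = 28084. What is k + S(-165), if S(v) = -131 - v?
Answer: 28118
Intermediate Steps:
k + S(-165) = 28084 + (-131 - 1*(-165)) = 28084 + (-131 + 165) = 28084 + 34 = 28118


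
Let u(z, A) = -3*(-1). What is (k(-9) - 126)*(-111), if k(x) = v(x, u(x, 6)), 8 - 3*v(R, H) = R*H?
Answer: 12691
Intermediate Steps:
u(z, A) = 3
v(R, H) = 8/3 - H*R/3 (v(R, H) = 8/3 - R*H/3 = 8/3 - H*R/3)
k(x) = 8/3 - x (k(x) = 8/3 - ⅓*3*x = 8/3 - x)
(k(-9) - 126)*(-111) = ((8/3 - 1*(-9)) - 126)*(-111) = ((8/3 + 9) - 126)*(-111) = (35/3 - 126)*(-111) = -343/3*(-111) = 12691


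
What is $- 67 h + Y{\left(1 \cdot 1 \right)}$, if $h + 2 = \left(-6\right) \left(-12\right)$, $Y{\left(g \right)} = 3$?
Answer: $-4687$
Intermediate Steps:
$h = 70$ ($h = -2 - -72 = -2 + 72 = 70$)
$- 67 h + Y{\left(1 \cdot 1 \right)} = \left(-67\right) 70 + 3 = -4690 + 3 = -4687$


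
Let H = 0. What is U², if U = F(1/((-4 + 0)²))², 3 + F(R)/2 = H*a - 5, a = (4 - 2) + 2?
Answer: 65536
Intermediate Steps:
a = 4 (a = 2 + 2 = 4)
F(R) = -16 (F(R) = -6 + 2*(0*4 - 5) = -6 + 2*(0 - 5) = -6 + 2*(-5) = -6 - 10 = -16)
U = 256 (U = (-16)² = 256)
U² = 256² = 65536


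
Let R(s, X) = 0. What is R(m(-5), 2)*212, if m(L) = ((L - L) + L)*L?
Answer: 0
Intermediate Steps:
m(L) = L**2 (m(L) = (0 + L)*L = L*L = L**2)
R(m(-5), 2)*212 = 0*212 = 0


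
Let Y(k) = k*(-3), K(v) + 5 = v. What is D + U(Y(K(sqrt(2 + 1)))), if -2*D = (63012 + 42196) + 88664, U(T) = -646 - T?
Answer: -97597 + 3*sqrt(3) ≈ -97592.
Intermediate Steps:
K(v) = -5 + v
Y(k) = -3*k
D = -96936 (D = -((63012 + 42196) + 88664)/2 = -(105208 + 88664)/2 = -1/2*193872 = -96936)
D + U(Y(K(sqrt(2 + 1)))) = -96936 + (-646 - (-3)*(-5 + sqrt(2 + 1))) = -96936 + (-646 - (-3)*(-5 + sqrt(3))) = -96936 + (-646 - (15 - 3*sqrt(3))) = -96936 + (-646 + (-15 + 3*sqrt(3))) = -96936 + (-661 + 3*sqrt(3)) = -97597 + 3*sqrt(3)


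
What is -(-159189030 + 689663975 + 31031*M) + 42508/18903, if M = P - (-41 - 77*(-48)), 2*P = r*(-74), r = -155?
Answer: -11247652148267/18903 ≈ -5.9502e+8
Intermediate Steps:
P = 5735 (P = (-155*(-74))/2 = (½)*11470 = 5735)
M = 2080 (M = 5735 - (-41 - 77*(-48)) = 5735 - (-41 + 3696) = 5735 - 1*3655 = 5735 - 3655 = 2080)
-(-159189030 + 689663975 + 31031*M) + 42508/18903 = -(-94644550 + 689663975) + 42508/18903 = -31031/(1/(2080 + (-5130 + 22225))) + 42508*(1/18903) = -31031/(1/(2080 + 17095)) + 42508/18903 = -31031/(1/19175) + 42508/18903 = -31031/1/19175 + 42508/18903 = -31031*19175 + 42508/18903 = -595019425 + 42508/18903 = -11247652148267/18903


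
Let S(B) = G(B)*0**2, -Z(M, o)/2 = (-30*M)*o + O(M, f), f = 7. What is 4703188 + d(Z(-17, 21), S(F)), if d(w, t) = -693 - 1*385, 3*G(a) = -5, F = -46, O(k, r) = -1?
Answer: 4702110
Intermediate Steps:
G(a) = -5/3 (G(a) = (1/3)*(-5) = -5/3)
Z(M, o) = 2 + 60*M*o (Z(M, o) = -2*((-30*M)*o - 1) = -2*(-30*M*o - 1) = -2*(-1 - 30*M*o) = 2 + 60*M*o)
S(B) = 0 (S(B) = -5/3*0**2 = -5/3*0 = 0)
d(w, t) = -1078 (d(w, t) = -693 - 385 = -1078)
4703188 + d(Z(-17, 21), S(F)) = 4703188 - 1078 = 4702110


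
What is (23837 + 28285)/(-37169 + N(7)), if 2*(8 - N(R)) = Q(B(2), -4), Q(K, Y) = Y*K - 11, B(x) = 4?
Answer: -34748/24765 ≈ -1.4031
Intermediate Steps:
Q(K, Y) = -11 + K*Y (Q(K, Y) = K*Y - 11 = -11 + K*Y)
N(R) = 43/2 (N(R) = 8 - (-11 + 4*(-4))/2 = 8 - (-11 - 16)/2 = 8 - 1/2*(-27) = 8 + 27/2 = 43/2)
(23837 + 28285)/(-37169 + N(7)) = (23837 + 28285)/(-37169 + 43/2) = 52122/(-74295/2) = 52122*(-2/74295) = -34748/24765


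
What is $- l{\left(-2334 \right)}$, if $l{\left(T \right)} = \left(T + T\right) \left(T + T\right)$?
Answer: $-21790224$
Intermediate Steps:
$l{\left(T \right)} = 4 T^{2}$ ($l{\left(T \right)} = 2 T 2 T = 4 T^{2}$)
$- l{\left(-2334 \right)} = - 4 \left(-2334\right)^{2} = - 4 \cdot 5447556 = \left(-1\right) 21790224 = -21790224$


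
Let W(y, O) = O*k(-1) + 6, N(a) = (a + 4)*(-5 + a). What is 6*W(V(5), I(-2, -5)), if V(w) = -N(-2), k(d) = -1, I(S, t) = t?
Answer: 66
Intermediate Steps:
N(a) = (-5 + a)*(4 + a) (N(a) = (4 + a)*(-5 + a) = (-5 + a)*(4 + a))
V(w) = 14 (V(w) = -(-20 + (-2)² - 1*(-2)) = -(-20 + 4 + 2) = -1*(-14) = 14)
W(y, O) = 6 - O (W(y, O) = O*(-1) + 6 = -O + 6 = 6 - O)
6*W(V(5), I(-2, -5)) = 6*(6 - 1*(-5)) = 6*(6 + 5) = 6*11 = 66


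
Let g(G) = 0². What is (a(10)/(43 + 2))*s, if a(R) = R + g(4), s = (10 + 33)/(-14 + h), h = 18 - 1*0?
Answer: 43/18 ≈ 2.3889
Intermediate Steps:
h = 18 (h = 18 + 0 = 18)
g(G) = 0
s = 43/4 (s = (10 + 33)/(-14 + 18) = 43/4 ≈ 10.750)
a(R) = R (a(R) = R + 0 = R)
(a(10)/(43 + 2))*s = (10/(43 + 2))*(43/4) = (10/45)*(43/4) = ((1/45)*10)*(43/4) = (2/9)*(43/4) = 43/18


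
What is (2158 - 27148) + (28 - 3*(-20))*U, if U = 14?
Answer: -23758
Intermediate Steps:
(2158 - 27148) + (28 - 3*(-20))*U = (2158 - 27148) + (28 - 3*(-20))*14 = -24990 + (28 + 60)*14 = -24990 + 88*14 = -24990 + 1232 = -23758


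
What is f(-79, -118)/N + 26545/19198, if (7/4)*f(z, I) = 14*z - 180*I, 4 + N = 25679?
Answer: 6316930253/3450360550 ≈ 1.8308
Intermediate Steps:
N = 25675 (N = -4 + 25679 = 25675)
f(z, I) = 8*z - 720*I/7 (f(z, I) = 4*(14*z - 180*I)/7 = 4*(-180*I + 14*z)/7 = 8*z - 720*I/7)
f(-79, -118)/N + 26545/19198 = (8*(-79) - 720/7*(-118))/25675 + 26545/19198 = (-632 + 84960/7)*(1/25675) + 26545*(1/19198) = (80536/7)*(1/25675) + 26545/19198 = 80536/179725 + 26545/19198 = 6316930253/3450360550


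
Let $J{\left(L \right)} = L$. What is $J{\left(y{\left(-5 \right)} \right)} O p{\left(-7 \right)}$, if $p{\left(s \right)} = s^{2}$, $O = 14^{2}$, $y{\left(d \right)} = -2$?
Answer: $-19208$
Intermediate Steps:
$O = 196$
$J{\left(y{\left(-5 \right)} \right)} O p{\left(-7 \right)} = \left(-2\right) 196 \left(-7\right)^{2} = \left(-392\right) 49 = -19208$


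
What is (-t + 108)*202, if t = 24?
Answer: 16968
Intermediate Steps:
(-t + 108)*202 = (-1*24 + 108)*202 = (-24 + 108)*202 = 84*202 = 16968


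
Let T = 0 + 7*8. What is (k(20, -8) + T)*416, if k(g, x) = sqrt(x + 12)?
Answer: 24128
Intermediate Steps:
T = 56 (T = 0 + 56 = 56)
k(g, x) = sqrt(12 + x)
(k(20, -8) + T)*416 = (sqrt(12 - 8) + 56)*416 = (sqrt(4) + 56)*416 = (2 + 56)*416 = 58*416 = 24128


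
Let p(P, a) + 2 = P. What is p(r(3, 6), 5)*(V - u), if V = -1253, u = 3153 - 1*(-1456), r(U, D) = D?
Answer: -23448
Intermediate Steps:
p(P, a) = -2 + P
u = 4609 (u = 3153 + 1456 = 4609)
p(r(3, 6), 5)*(V - u) = (-2 + 6)*(-1253 - 1*4609) = 4*(-1253 - 4609) = 4*(-5862) = -23448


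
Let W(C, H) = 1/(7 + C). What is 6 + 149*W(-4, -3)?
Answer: 167/3 ≈ 55.667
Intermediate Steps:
6 + 149*W(-4, -3) = 6 + 149/(7 - 4) = 6 + 149/3 = 167/3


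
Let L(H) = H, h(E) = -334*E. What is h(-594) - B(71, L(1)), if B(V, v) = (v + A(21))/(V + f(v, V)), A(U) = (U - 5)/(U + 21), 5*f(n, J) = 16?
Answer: 1545703091/7791 ≈ 1.9840e+5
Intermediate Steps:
f(n, J) = 16/5 (f(n, J) = (1/5)*16 = 16/5)
A(U) = (-5 + U)/(21 + U)
B(V, v) = (8/21 + v)/(16/5 + V) (B(V, v) = (v + (-5 + 21)/(21 + 21))/(V + 16/5) = (v + 16/42)/(16/5 + V) = (v + (1/42)*16)/(16/5 + V) = (v + 8/21)/(16/5 + V) = (8/21 + v)/(16/5 + V))
h(-594) - B(71, L(1)) = -334*(-594) - 5*(8 + 21*1)/(21*(16 + 5*71)) = 198396 - 5*(8 + 21)/(21*(16 + 355)) = 198396 - 5*29/(21*371) = 198396 - 1*145/7791 = 198396 - 145/7791 = 1545703091/7791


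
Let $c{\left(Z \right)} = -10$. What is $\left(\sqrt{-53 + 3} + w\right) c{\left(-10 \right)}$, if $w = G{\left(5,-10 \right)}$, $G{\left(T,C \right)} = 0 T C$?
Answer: $- 50 i \sqrt{2} \approx - 70.711 i$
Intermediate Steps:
$G{\left(T,C \right)} = 0$ ($G{\left(T,C \right)} = 0 C = 0$)
$w = 0$
$\left(\sqrt{-53 + 3} + w\right) c{\left(-10 \right)} = \left(\sqrt{-53 + 3} + 0\right) \left(-10\right) = \left(\sqrt{-50} + 0\right) \left(-10\right) = \left(5 i \sqrt{2} + 0\right) \left(-10\right) = 5 i \sqrt{2} \left(-10\right) = - 50 i \sqrt{2}$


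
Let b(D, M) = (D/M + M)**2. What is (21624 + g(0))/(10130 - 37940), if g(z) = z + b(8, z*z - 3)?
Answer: -38981/50058 ≈ -0.77872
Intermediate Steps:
b(D, M) = (M + D/M)**2
g(z) = z + (8 + (-3 + z**2)**2)**2/(-3 + z**2)**2 (g(z) = z + (8 + (z*z - 3)**2)**2/(z*z - 3)**2 = z + (8 + (z**2 - 3)**2)**2/(z**2 - 3)**2 = z + (8 + (-3 + z**2)**2)**2/(-3 + z**2)**2)
(21624 + g(0))/(10130 - 37940) = (21624 + (0 + (8 + (-3 + 0**2)**2)**2/(-3 + 0**2)**2))/(10130 - 37940) = (21624 + (0 + (8 + (-3 + 0)**2)**2/(-3 + 0)**2))/(-27810) = (21624 + (0 + (8 + (-3)**2)**2/(-3)**2))*(-1/27810) = (21624 + (0 + (8 + 9)**2/9))*(-1/27810) = (21624 + (0 + (1/9)*17**2))*(-1/27810) = (21624 + (0 + (1/9)*289))*(-1/27810) = (21624 + (0 + 289/9))*(-1/27810) = (21624 + 289/9)*(-1/27810) = (194905/9)*(-1/27810) = -38981/50058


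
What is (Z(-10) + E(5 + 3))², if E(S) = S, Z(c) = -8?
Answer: 0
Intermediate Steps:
(Z(-10) + E(5 + 3))² = (-8 + (5 + 3))² = (-8 + 8)² = 0² = 0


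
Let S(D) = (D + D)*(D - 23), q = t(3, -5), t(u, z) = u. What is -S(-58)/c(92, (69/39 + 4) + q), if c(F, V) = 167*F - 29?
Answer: -9396/15335 ≈ -0.61272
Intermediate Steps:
q = 3
S(D) = 2*D*(-23 + D) (S(D) = (2*D)*(-23 + D) = 2*D*(-23 + D))
c(F, V) = -29 + 167*F
-S(-58)/c(92, (69/39 + 4) + q) = -2*(-58)*(-23 - 58)/(-29 + 167*92) = -2*(-58)*(-81)/(-29 + 15364) = -9396/15335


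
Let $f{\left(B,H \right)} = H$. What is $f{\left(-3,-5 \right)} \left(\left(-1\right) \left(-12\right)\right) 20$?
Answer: $-1200$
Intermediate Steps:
$f{\left(-3,-5 \right)} \left(\left(-1\right) \left(-12\right)\right) 20 = - 5 \left(\left(-1\right) \left(-12\right)\right) 20 = \left(-5\right) 12 \cdot 20 = \left(-60\right) 20 = -1200$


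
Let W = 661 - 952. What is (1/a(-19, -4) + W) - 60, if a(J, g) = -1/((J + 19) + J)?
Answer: -332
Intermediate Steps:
a(J, g) = -1/(19 + 2*J) (a(J, g) = -1/((19 + J) + J) = -1/(19 + 2*J))
W = -291
(1/a(-19, -4) + W) - 60 = (1/(-1/(19 + 2*(-19))) - 291) - 60 = (1/(-1/(19 - 38)) - 291) - 60 = (1/(-1/(-19)) - 291) - 60 = (1/(-1*(-1/19)) - 291) - 60 = (1/(1/19) - 291) - 60 = (19 - 291) - 60 = -272 - 60 = -332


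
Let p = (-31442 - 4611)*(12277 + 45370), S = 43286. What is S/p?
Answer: -43286/2078347291 ≈ -2.0827e-5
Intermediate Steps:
p = -2078347291 (p = -36053*57647 = -2078347291)
S/p = 43286/(-2078347291) = 43286*(-1/2078347291) = -43286/2078347291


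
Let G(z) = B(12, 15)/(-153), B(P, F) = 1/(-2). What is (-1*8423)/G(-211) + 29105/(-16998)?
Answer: -43811320229/16998 ≈ -2.5774e+6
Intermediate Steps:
B(P, F) = -1/2
G(z) = 1/306 (G(z) = -1/2/(-153) = -1/2*(-1/153) = 1/306)
(-1*8423)/G(-211) + 29105/(-16998) = (-1*8423)/(1/306) + 29105/(-16998) = -8423*306 + 29105*(-1/16998) = -2577438 - 29105/16998 = -43811320229/16998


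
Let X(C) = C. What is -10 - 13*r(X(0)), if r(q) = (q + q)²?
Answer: -10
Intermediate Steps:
r(q) = 4*q² (r(q) = (2*q)² = 4*q²)
-10 - 13*r(X(0)) = -10 - 52*0² = -10 - 52*0 = -10 - 13*0 = -10 + 0 = -10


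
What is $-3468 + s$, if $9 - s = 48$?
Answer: $-3507$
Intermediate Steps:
$s = -39$ ($s = 9 - 48 = -39$)
$-3468 + s = -3468 - 39 = -3507$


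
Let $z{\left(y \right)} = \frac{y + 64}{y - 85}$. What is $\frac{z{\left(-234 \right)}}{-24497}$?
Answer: $- \frac{10}{459679} \approx -2.1754 \cdot 10^{-5}$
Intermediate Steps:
$z{\left(y \right)} = \frac{64 + y}{-85 + y}$
$\frac{z{\left(-234 \right)}}{-24497} = \frac{\frac{1}{-85 - 234} \left(64 - 234\right)}{-24497} = \frac{1}{-319} \left(-170\right) \left(- \frac{1}{24497}\right) = \left(- \frac{1}{319}\right) \left(-170\right) \left(- \frac{1}{24497}\right) = \frac{170}{319} \left(- \frac{1}{24497}\right) = - \frac{10}{459679}$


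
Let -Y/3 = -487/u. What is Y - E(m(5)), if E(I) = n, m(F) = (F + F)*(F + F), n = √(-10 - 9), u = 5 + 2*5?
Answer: 487/5 - I*√19 ≈ 97.4 - 4.3589*I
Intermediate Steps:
u = 15 (u = 5 + 10 = 15)
Y = 487/5 (Y = -(-1461)/15 = -3*(-487/15) = 487/5 ≈ 97.400)
n = I*√19 (n = √(-19) = I*√19 ≈ 4.3589*I)
m(F) = 4*F² (m(F) = (2*F)*(2*F) = 4*F²)
E(I) = I*√19
Y - E(m(5)) = 487/5 - I*√19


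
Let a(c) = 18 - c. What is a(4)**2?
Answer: 196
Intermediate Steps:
a(4)**2 = (18 - 1*4)**2 = (18 - 4)**2 = 14**2 = 196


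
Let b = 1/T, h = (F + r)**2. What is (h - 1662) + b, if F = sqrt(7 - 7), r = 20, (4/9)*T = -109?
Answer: -1238026/981 ≈ -1262.0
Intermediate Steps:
T = -981/4 (T = (9/4)*(-109) = -981/4 ≈ -245.25)
F = 0 (F = sqrt(0) = 0)
h = 400 (h = (0 + 20)**2 = 20**2 = 400)
b = -4/981 (b = 1/(-981/4) = -4/981 ≈ -0.0040775)
(h - 1662) + b = (400 - 1662) - 4/981 = -1262 - 4/981 = -1238026/981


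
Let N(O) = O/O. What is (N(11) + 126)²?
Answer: 16129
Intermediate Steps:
N(O) = 1
(N(11) + 126)² = (1 + 126)² = 127² = 16129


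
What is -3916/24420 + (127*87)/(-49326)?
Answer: -3507403/9125310 ≈ -0.38436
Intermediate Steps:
-3916/24420 + (127*87)/(-49326) = -3916*1/24420 + 11049*(-1/49326) = -89/555 - 3683/16442 = -3507403/9125310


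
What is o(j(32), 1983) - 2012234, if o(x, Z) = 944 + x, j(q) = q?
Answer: -2011258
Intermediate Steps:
o(j(32), 1983) - 2012234 = (944 + 32) - 2012234 = 976 - 2012234 = -2011258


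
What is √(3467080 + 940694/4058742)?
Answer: √14278638277348360017/2029371 ≈ 1862.0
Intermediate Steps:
√(3467080 + 940694/4058742) = √(3467080 + 940694*(1/4058742)) = √(3467080 + 470347/2029371) = √(7035992077027/2029371) = √14278638277348360017/2029371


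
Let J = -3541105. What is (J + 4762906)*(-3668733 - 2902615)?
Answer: -8028879557748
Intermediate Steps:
(J + 4762906)*(-3668733 - 2902615) = (-3541105 + 4762906)*(-3668733 - 2902615) = 1221801*(-6571348) = -8028879557748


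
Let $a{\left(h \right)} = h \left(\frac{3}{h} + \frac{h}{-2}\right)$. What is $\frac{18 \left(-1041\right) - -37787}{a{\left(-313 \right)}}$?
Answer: $- \frac{38098}{97963} \approx -0.3889$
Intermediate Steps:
$a{\left(h \right)} = h \left(\frac{3}{h} - \frac{h}{2}\right)$ ($a{\left(h \right)} = h \left(\frac{3}{h} + h \left(- \frac{1}{2}\right)\right) = h \left(\frac{3}{h} - \frac{h}{2}\right)$)
$\frac{18 \left(-1041\right) - -37787}{a{\left(-313 \right)}} = \frac{18 \left(-1041\right) - -37787}{3 - \frac{\left(-313\right)^{2}}{2}} = \frac{-18738 + 37787}{3 - \frac{97969}{2}} = \frac{19049}{3 - \frac{97969}{2}} = \frac{19049}{- \frac{97963}{2}} = 19049 \left(- \frac{2}{97963}\right) = - \frac{38098}{97963}$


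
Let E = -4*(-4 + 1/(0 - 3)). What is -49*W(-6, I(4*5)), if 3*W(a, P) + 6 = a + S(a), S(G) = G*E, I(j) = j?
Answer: 5684/3 ≈ 1894.7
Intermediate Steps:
E = 52/3 (E = -4*(-4 + 1/(-3)) = -4*(-4 - ⅓) = -4*(-13/3) = 52/3 ≈ 17.333)
S(G) = 52*G/3 (S(G) = G*(52/3) = 52*G/3)
W(a, P) = -2 + 55*a/9 (W(a, P) = -2 + (a + 52*a/3)/3 = -2 + (55*a/3)/3 = -2 + 55*a/9)
-49*W(-6, I(4*5)) = -49*(-2 + (55/9)*(-6)) = -49*(-2 - 110/3) = -49*(-116/3) = 5684/3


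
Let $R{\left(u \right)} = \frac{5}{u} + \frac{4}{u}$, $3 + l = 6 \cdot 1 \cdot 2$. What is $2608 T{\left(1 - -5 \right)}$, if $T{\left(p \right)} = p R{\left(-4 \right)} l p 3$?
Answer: $-5703696$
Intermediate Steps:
$l = 9$ ($l = -3 + 6 \cdot 1 \cdot 2 = -3 + 6 \cdot 2 = -3 + 12 = 9$)
$R{\left(u \right)} = \frac{9}{u}$
$T{\left(p \right)} = - \frac{243 p^{2}}{4}$ ($T{\left(p \right)} = p \frac{9}{-4} \cdot 9 p 3 = p 9 \left(- \frac{1}{4}\right) 9 \cdot 3 p = p \left(- \frac{9}{4}\right) 27 p = - \frac{9 p}{4} \cdot 27 p = - \frac{243 p^{2}}{4}$)
$2608 T{\left(1 - -5 \right)} = 2608 \left(- \frac{243 \left(1 - -5\right)^{2}}{4}\right) = 2608 \left(- \frac{243 \left(1 + 5\right)^{2}}{4}\right) = 2608 \left(- \frac{243 \cdot 6^{2}}{4}\right) = 2608 \left(\left(- \frac{243}{4}\right) 36\right) = 2608 \left(-2187\right) = -5703696$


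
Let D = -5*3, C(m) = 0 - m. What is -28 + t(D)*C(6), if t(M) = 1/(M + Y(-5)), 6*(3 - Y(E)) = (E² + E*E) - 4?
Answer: -1634/59 ≈ -27.695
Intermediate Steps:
C(m) = -m
Y(E) = 11/3 - E²/3 (Y(E) = 3 - ((E² + E*E) - 4)/6 = 3 - ((E² + E²) - 4)/6 = 3 - (2*E² - 4)/6 = 3 - (-4 + 2*E²)/6 = 3 + (⅔ - E²/3) = 11/3 - E²/3)
D = -15
t(M) = 1/(-14/3 + M) (t(M) = 1/(M + (11/3 - ⅓*(-5)²)) = 1/(M + (11/3 - ⅓*25)) = 1/(M + (11/3 - 25/3)) = 1/(M - 14/3) = 1/(-14/3 + M))
-28 + t(D)*C(6) = -28 + (3/(-14 + 3*(-15)))*(-1*6) = -28 + (3/(-14 - 45))*(-6) = -28 + (3/(-59))*(-6) = -28 + (3*(-1/59))*(-6) = -28 - 3/59*(-6) = -28 + 18/59 = -1634/59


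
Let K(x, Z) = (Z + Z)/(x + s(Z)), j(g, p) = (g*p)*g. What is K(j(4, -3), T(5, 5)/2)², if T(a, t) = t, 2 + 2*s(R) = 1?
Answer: 100/9409 ≈ 0.010628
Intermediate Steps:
s(R) = -½ (s(R) = -1 + (½)*1 = -1 + ½ = -½)
j(g, p) = p*g²
K(x, Z) = 2*Z/(-½ + x) (K(x, Z) = (Z + Z)/(x - ½) = (2*Z)/(-½ + x) = 2*Z/(-½ + x))
K(j(4, -3), T(5, 5)/2)² = (4*(5/2)/(-1 + 2*(-3*4²)))² = (4*(5*(½))/(-1 + 2*(-3*16)))² = (4*(5/2)/(-1 + 2*(-48)))² = (4*(5/2)/(-1 - 96))² = (4*(5/2)/(-97))² = (4*(5/2)*(-1/97))² = (-10/97)² = 100/9409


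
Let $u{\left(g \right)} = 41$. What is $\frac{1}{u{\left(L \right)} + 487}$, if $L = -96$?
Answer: $\frac{1}{528} \approx 0.0018939$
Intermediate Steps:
$\frac{1}{u{\left(L \right)} + 487} = \frac{1}{41 + 487} = \frac{1}{528}$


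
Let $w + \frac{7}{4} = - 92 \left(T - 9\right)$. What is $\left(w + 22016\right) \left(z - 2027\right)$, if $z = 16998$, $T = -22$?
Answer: $\frac{1489090515}{4} \approx 3.7227 \cdot 10^{8}$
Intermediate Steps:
$w = \frac{11401}{4}$ ($w = - \frac{7}{4} - 92 \left(-22 - 9\right) = - \frac{7}{4} - -2852 = - \frac{7}{4} + 2852 = \frac{11401}{4} \approx 2850.3$)
$\left(w + 22016\right) \left(z - 2027\right) = \left(\frac{11401}{4} + 22016\right) \left(16998 - 2027\right) = \frac{99465}{4} \cdot 14971 = \frac{1489090515}{4}$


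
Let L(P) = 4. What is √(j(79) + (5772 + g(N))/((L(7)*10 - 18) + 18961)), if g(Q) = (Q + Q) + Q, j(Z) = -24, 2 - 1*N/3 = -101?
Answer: 3*I*√946815091/18983 ≈ 4.8628*I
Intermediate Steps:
N = 309 (N = 6 - 3*(-101) = 6 + 303 = 309)
g(Q) = 3*Q (g(Q) = 2*Q + Q = 3*Q)
√(j(79) + (5772 + g(N))/((L(7)*10 - 18) + 18961)) = √(-24 + (5772 + 3*309)/((4*10 - 18) + 18961)) = √(-24 + (5772 + 927)/((40 - 18) + 18961)) = √(-24 + 6699/(22 + 18961)) = √(-24 + 6699/18983) = √(-448893/18983) = 3*I*√946815091/18983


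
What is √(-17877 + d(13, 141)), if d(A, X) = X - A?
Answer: I*√17749 ≈ 133.23*I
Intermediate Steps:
√(-17877 + d(13, 141)) = √(-17877 + (141 - 1*13)) = √(-17877 + (141 - 13)) = √(-17877 + 128) = √(-17749) = I*√17749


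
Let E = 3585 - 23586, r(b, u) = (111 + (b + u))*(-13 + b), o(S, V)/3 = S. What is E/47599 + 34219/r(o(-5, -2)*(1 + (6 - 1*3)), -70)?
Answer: 84265726/3474727 ≈ 24.251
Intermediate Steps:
o(S, V) = 3*S
r(b, u) = (-13 + b)*(111 + b + u) (r(b, u) = (111 + b + u)*(-13 + b) = (-13 + b)*(111 + b + u))
E = -20001
E/47599 + 34219/r(o(-5, -2)*(1 + (6 - 1*3)), -70) = -20001/47599 + 34219/(-1443 + ((3*(-5))*(1 + (6 - 1*3)))² - 13*(-70) + 98*((3*(-5))*(1 + (6 - 1*3))) + ((3*(-5))*(1 + (6 - 1*3)))*(-70)) = -20001*1/47599 + 34219/(-1443 + (-15*(1 + (6 - 3)))² + 910 + 98*(-15*(1 + (6 - 3))) - 15*(1 + (6 - 3))*(-70)) = -20001/47599 + 34219/(-1443 + (-15*(1 + 3))² + 910 + 98*(-15*(1 + 3)) - 15*(1 + 3)*(-70)) = -20001/47599 + 34219/(-1443 + (-15*4)² + 910 + 98*(-15*4) - 15*4*(-70)) = -20001/47599 + 34219/(-1443 + (-60)² + 910 + 98*(-60) - 60*(-70)) = -20001/47599 + 34219/(-1443 + 3600 + 910 - 5880 + 4200) = -20001/47599 + 34219/1387 = -20001/47599 + 34219*(1/1387) = -20001/47599 + 1801/73 = 84265726/3474727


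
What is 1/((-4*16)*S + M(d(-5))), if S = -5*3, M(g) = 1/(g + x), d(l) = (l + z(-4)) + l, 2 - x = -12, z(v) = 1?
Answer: 5/4801 ≈ 0.0010414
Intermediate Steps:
x = 14 (x = 2 - 1*(-12) = 2 + 12 = 14)
d(l) = 1 + 2*l (d(l) = (l + 1) + l = (1 + l) + l = 1 + 2*l)
M(g) = 1/(14 + g) (M(g) = 1/(g + 14) = 1/(14 + g))
S = -15
1/((-4*16)*S + M(d(-5))) = 1/(-4*16*(-15) + 1/(14 + (1 + 2*(-5)))) = 1/(-64*(-15) + 1/(14 + (1 - 10))) = 1/(960 + 1/(14 - 9)) = 1/(960 + 1/5) = 1/(960 + ⅕) = 1/(4801/5) = 5/4801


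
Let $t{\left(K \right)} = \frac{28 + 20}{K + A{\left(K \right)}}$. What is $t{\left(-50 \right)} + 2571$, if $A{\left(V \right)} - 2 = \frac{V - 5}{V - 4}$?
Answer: $\frac{6520035}{2537} \approx 2570.0$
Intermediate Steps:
$A{\left(V \right)} = 2 + \frac{-5 + V}{-4 + V}$ ($A{\left(V \right)} = 2 + \frac{V - 5}{V - 4} = 2 + \frac{-5 + V}{-4 + V}$)
$t{\left(K \right)} = \frac{48}{K + \frac{-13 + 3 K}{-4 + K}}$ ($t{\left(K \right)} = \frac{28 + 20}{K + \frac{-13 + 3 K}{-4 + K}} = \frac{48}{K + \frac{-13 + 3 K}{-4 + K}}$)
$t{\left(-50 \right)} + 2571 = \frac{48 \left(-4 - 50\right)}{-13 + \left(-50\right)^{2} - -50} + 2571 = 48 \frac{1}{-13 + 2500 + 50} \left(-54\right) + 2571 = 48 \cdot \frac{1}{2537} \left(-54\right) + 2571 = - \frac{2592}{2537} + 2571 = \frac{6520035}{2537}$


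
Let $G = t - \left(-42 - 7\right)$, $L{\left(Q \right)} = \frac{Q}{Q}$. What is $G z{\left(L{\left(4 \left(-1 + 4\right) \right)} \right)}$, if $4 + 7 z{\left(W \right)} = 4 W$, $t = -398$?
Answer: $0$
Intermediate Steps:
$L{\left(Q \right)} = 1$
$z{\left(W \right)} = - \frac{4}{7} + \frac{4 W}{7}$
$G = -349$ ($G = -398 - \left(-42 - 7\right) = -398 - -49 = -398 + 49 = -349$)
$G z{\left(L{\left(4 \left(-1 + 4\right) \right)} \right)} = - 349 \left(- \frac{4}{7} + \frac{4}{7} \cdot 1\right) = - 349 \left(- \frac{4}{7} + \frac{4}{7}\right) = \left(-349\right) 0 = 0$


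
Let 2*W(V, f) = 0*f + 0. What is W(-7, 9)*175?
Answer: 0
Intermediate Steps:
W(V, f) = 0 (W(V, f) = (0*f + 0)/2 = (0 + 0)/2 = (½)*0 = 0)
W(-7, 9)*175 = 0*175 = 0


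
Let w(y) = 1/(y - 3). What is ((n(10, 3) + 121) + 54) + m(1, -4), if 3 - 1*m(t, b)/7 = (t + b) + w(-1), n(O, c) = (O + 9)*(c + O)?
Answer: 1863/4 ≈ 465.75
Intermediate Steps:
w(y) = 1/(-3 + y)
n(O, c) = (9 + O)*(O + c)
m(t, b) = 91/4 - 7*b - 7*t (m(t, b) = 21 - 7*((t + b) + 1/(-3 - 1)) = 21 - 7*((b + t) + 1/(-4)) = 21 - 7*((b + t) - 1/4) = 21 - 7*(-1/4 + b + t) = 21 + (7/4 - 7*b - 7*t) = 91/4 - 7*b - 7*t)
((n(10, 3) + 121) + 54) + m(1, -4) = (((10**2 + 9*10 + 9*3 + 10*3) + 121) + 54) + (91/4 - 7*(-4) - 7*1) = (((100 + 90 + 27 + 30) + 121) + 54) + (91/4 + 28 - 7) = ((247 + 121) + 54) + 175/4 = (368 + 54) + 175/4 = 422 + 175/4 = 1863/4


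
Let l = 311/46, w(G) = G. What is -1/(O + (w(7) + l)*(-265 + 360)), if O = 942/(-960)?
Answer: -3680/4807189 ≈ -0.00076552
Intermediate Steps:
l = 311/46 (l = 311*(1/46) = 311/46 ≈ 6.7609)
O = -157/160 (O = 942*(-1/960) = -157/160 ≈ -0.98125)
-1/(O + (w(7) + l)*(-265 + 360)) = -1/(-157/160 + (7 + 311/46)*(-265 + 360)) = -1/(-157/160 + (633/46)*95) = -1/(-157/160 + 60135/46) = -1/4807189/3680 = -1*3680/4807189 = -3680/4807189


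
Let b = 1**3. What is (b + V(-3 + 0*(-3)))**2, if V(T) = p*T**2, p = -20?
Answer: 32041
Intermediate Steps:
V(T) = -20*T**2
b = 1
(b + V(-3 + 0*(-3)))**2 = (1 - 20*(-3 + 0*(-3))**2)**2 = (1 - 20*(-3 + 0)**2)**2 = (1 - 20*(-3)**2)**2 = (1 - 20*9)**2 = (1 - 180)**2 = (-179)**2 = 32041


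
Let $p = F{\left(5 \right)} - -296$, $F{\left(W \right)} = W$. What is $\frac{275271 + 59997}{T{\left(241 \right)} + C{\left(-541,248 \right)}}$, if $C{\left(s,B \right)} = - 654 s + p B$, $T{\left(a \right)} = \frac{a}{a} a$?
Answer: $\frac{111756}{142901} \approx 0.78205$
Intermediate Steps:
$p = 301$ ($p = 5 - -296 = 5 + 296 = 301$)
$T{\left(a \right)} = a$ ($T{\left(a \right)} = 1 a = a$)
$C{\left(s,B \right)} = - 654 s + 301 B$
$\frac{275271 + 59997}{T{\left(241 \right)} + C{\left(-541,248 \right)}} = \frac{275271 + 59997}{241 + \left(\left(-654\right) \left(-541\right) + 301 \cdot 248\right)} = \frac{335268}{241 + \left(353814 + 74648\right)} = \frac{335268}{241 + 428462} = \frac{335268}{428703} = 335268 \cdot \frac{1}{428703} = \frac{111756}{142901}$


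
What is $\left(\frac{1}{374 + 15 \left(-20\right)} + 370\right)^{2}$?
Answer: $\frac{749719161}{5476} \approx 1.3691 \cdot 10^{5}$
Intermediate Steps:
$\left(\frac{1}{374 + 15 \left(-20\right)} + 370\right)^{2} = \left(\frac{1}{374 - 300} + 370\right)^{2} = \left(\frac{1}{74} + 370\right)^{2} = \left(\frac{27381}{74}\right)^{2} = \frac{749719161}{5476}$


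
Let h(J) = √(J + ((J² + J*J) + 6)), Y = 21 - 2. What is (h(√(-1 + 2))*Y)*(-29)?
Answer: -1653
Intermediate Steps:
Y = 19
h(J) = √(6 + J + 2*J²) (h(J) = √(J + ((J² + J²) + 6)) = √(J + (2*J² + 6)) = √(J + (6 + 2*J²)) = √(6 + J + 2*J²))
(h(√(-1 + 2))*Y)*(-29) = (√(6 + √(-1 + 2) + 2*(√(-1 + 2))²)*19)*(-29) = (√(6 + √1 + 2*(√1)²)*19)*(-29) = (√(6 + 1 + 2*1²)*19)*(-29) = (√(6 + 1 + 2*1)*19)*(-29) = (√(6 + 1 + 2)*19)*(-29) = (√9*19)*(-29) = (3*19)*(-29) = 57*(-29) = -1653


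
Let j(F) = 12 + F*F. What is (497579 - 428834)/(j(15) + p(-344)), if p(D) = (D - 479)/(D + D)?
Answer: 47296560/163879 ≈ 288.61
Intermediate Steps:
p(D) = (-479 + D)/(2*D) (p(D) = (-479 + D)/((2*D)) = (-479 + D)*(1/(2*D)) = (-479 + D)/(2*D))
j(F) = 12 + F²
(497579 - 428834)/(j(15) + p(-344)) = (497579 - 428834)/((12 + 15²) + (½)*(-479 - 344)/(-344)) = 68745/((12 + 225) + (½)*(-1/344)*(-823)) = 68745/(237 + 823/688) = 68745/(163879/688) = 68745*(688/163879) = 47296560/163879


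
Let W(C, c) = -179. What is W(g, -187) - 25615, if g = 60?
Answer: -25794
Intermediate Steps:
W(g, -187) - 25615 = -179 - 25615 = -25794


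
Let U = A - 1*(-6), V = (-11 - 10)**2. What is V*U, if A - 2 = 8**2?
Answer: 31752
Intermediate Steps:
A = 66 (A = 2 + 8**2 = 2 + 64 = 66)
V = 441 (V = (-21)**2 = 441)
U = 72 (U = 66 - 1*(-6) = 66 + 6 = 72)
V*U = 441*72 = 31752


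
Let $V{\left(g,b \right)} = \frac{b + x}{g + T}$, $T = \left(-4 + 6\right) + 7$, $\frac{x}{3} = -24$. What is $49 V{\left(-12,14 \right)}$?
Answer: $\frac{2842}{3} \approx 947.33$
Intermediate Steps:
$x = -72$ ($x = 3 \left(-24\right) = -72$)
$T = 9$ ($T = 2 + 7 = 9$)
$V{\left(g,b \right)} = \frac{-72 + b}{9 + g}$ ($V{\left(g,b \right)} = \frac{b - 72}{g + 9} = \frac{-72 + b}{9 + g}$)
$49 V{\left(-12,14 \right)} = 49 \frac{-72 + 14}{9 - 12} = 49 \frac{1}{-3} \left(-58\right) = 49 \left(\left(- \frac{1}{3}\right) \left(-58\right)\right) = 49 \cdot \frac{58}{3} = \frac{2842}{3}$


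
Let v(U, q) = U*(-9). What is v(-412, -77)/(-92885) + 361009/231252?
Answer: 32674838549/21479842020 ≈ 1.5212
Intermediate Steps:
v(U, q) = -9*U
v(-412, -77)/(-92885) + 361009/231252 = -9*(-412)/(-92885) + 361009/231252 = 3708*(-1/92885) + 361009*(1/231252) = -3708/92885 + 361009/231252 = 32674838549/21479842020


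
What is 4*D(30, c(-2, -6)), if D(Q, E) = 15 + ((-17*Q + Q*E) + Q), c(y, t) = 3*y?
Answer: -2580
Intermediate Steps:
D(Q, E) = 15 - 16*Q + E*Q (D(Q, E) = 15 + ((-17*Q + E*Q) + Q) = 15 + (-16*Q + E*Q) = 15 - 16*Q + E*Q)
4*D(30, c(-2, -6)) = 4*(15 - 16*30 + (3*(-2))*30) = 4*(15 - 480 - 6*30) = 4*(15 - 480 - 180) = 4*(-645) = -2580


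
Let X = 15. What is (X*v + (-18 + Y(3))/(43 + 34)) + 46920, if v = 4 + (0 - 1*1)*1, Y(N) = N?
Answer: 3616290/77 ≈ 46965.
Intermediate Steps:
v = 3 (v = 4 + (0 - 1)*1 = 4 - 1*1 = 4 - 1 = 3)
(X*v + (-18 + Y(3))/(43 + 34)) + 46920 = (15*3 + (-18 + 3)/(43 + 34)) + 46920 = (45 - 15/77) + 46920 = 3450/77 + 46920 = 3616290/77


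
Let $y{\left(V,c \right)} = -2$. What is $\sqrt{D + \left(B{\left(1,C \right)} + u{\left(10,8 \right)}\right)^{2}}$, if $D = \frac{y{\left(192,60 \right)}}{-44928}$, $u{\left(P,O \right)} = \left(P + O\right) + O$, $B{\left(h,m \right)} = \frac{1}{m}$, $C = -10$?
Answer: $\frac{\sqrt{14692349919}}{4680} \approx 25.9$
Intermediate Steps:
$u{\left(P,O \right)} = P + 2 O$ ($u{\left(P,O \right)} = \left(O + P\right) + O = P + 2 O$)
$D = \frac{1}{22464}$ ($D = - \frac{2}{-44928} = \left(-2\right) \left(- \frac{1}{44928}\right) = \frac{1}{22464} \approx 4.4516 \cdot 10^{-5}$)
$\sqrt{D + \left(B{\left(1,C \right)} + u{\left(10,8 \right)}\right)^{2}} = \sqrt{\frac{1}{22464} + \left(\frac{1}{-10} + \left(10 + 2 \cdot 8\right)\right)^{2}} = \sqrt{\frac{1}{22464} + \left(- \frac{1}{10} + \left(10 + 16\right)\right)^{2}} = \sqrt{\frac{1}{22464} + \left(- \frac{1}{10} + 26\right)^{2}} = \sqrt{\frac{1}{22464} + \left(\frac{259}{10}\right)^{2}} = \sqrt{\frac{1}{22464} + \frac{67081}{100}} = \sqrt{\frac{376726921}{561600}} = \frac{\sqrt{14692349919}}{4680}$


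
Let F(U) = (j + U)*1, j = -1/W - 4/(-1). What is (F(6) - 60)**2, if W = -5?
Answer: 62001/25 ≈ 2480.0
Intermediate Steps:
j = 21/5 (j = -1/(-5) - 4/(-1) = -1*(-1/5) - 4*(-1) = 1/5 + 4 = 21/5 ≈ 4.2000)
F(U) = 21/5 + U (F(U) = (21/5 + U)*1 = 21/5 + U)
(F(6) - 60)**2 = ((21/5 + 6) - 60)**2 = (51/5 - 60)**2 = (-249/5)**2 = 62001/25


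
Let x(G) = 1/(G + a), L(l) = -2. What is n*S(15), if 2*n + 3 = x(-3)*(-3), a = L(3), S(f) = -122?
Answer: 732/5 ≈ 146.40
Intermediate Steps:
a = -2
x(G) = 1/(-2 + G) (x(G) = 1/(G - 2) = 1/(-2 + G))
n = -6/5 (n = -3/2 + (-3/(-2 - 3))/2 = -3/2 + (-3/(-5))/2 = -3/2 + (-⅕*(-3))/2 = -3/2 + (½)*(⅗) = -3/2 + 3/10 = -6/5 ≈ -1.2000)
n*S(15) = -6/5*(-122) = 732/5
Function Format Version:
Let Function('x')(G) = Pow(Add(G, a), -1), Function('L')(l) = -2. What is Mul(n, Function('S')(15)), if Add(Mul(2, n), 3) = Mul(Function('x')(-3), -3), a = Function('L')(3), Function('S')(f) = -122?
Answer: Rational(732, 5) ≈ 146.40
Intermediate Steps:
a = -2
Function('x')(G) = Pow(Add(-2, G), -1) (Function('x')(G) = Pow(Add(G, -2), -1) = Pow(Add(-2, G), -1))
n = Rational(-6, 5) (n = Add(Rational(-3, 2), Mul(Rational(1, 2), Mul(Pow(Add(-2, -3), -1), -3))) = Add(Rational(-3, 2), Mul(Rational(1, 2), Mul(Pow(-5, -1), -3))) = Add(Rational(-3, 2), Mul(Rational(1, 2), Mul(Rational(-1, 5), -3))) = Add(Rational(-3, 2), Mul(Rational(1, 2), Rational(3, 5))) = Add(Rational(-3, 2), Rational(3, 10)) = Rational(-6, 5) ≈ -1.2000)
Mul(n, Function('S')(15)) = Mul(Rational(-6, 5), -122) = Rational(732, 5)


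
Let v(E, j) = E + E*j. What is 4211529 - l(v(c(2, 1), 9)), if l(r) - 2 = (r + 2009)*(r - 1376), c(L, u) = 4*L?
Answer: 6918871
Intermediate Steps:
l(r) = 2 + (-1376 + r)*(2009 + r) (l(r) = 2 + (r + 2009)*(r - 1376) = 2 + (2009 + r)*(-1376 + r) = 2 + (-1376 + r)*(2009 + r))
4211529 - l(v(c(2, 1), 9)) = 4211529 - (-2764382 + ((4*2)*(1 + 9))² + 633*((4*2)*(1 + 9))) = 4211529 - (-2764382 + (8*10)² + 633*(8*10)) = 4211529 - (-2764382 + 80² + 633*80) = 4211529 - (-2764382 + 6400 + 50640) = 4211529 - 1*(-2707342) = 4211529 + 2707342 = 6918871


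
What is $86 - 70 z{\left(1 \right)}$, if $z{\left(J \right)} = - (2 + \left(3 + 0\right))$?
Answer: $436$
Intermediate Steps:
$z{\left(J \right)} = -5$ ($z{\left(J \right)} = - (2 + 3) = \left(-1\right) 5 = -5$)
$86 - 70 z{\left(1 \right)} = 86 - -350 = 86 + 350 = 436$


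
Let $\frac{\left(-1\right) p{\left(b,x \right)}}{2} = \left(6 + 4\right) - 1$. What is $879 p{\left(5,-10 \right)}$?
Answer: $-15822$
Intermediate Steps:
$p{\left(b,x \right)} = -18$ ($p{\left(b,x \right)} = - 2 \left(\left(6 + 4\right) - 1\right) = - 2 \left(10 - 1\right) = \left(-2\right) 9 = -18$)
$879 p{\left(5,-10 \right)} = 879 \left(-18\right) = -15822$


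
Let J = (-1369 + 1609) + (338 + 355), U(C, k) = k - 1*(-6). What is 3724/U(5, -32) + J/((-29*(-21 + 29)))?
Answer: -444113/3016 ≈ -147.25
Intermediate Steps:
U(C, k) = 6 + k (U(C, k) = k + 6 = 6 + k)
J = 933 (J = 240 + 693 = 933)
3724/U(5, -32) + J/((-29*(-21 + 29))) = 3724/(6 - 32) + 933/((-29*(-21 + 29))) = 3724/(-26) + 933/((-29*8)) = 3724*(-1/26) + 933/(-232) = -1862/13 + 933*(-1/232) = -1862/13 - 933/232 = -444113/3016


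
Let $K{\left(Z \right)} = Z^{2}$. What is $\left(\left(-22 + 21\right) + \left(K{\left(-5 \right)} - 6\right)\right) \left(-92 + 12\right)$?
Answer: $-1440$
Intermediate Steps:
$\left(\left(-22 + 21\right) + \left(K{\left(-5 \right)} - 6\right)\right) \left(-92 + 12\right) = \left(\left(-22 + 21\right) + \left(\left(-5\right)^{2} - 6\right)\right) \left(-92 + 12\right) = \left(-1 + \left(25 - 6\right)\right) \left(-80\right) = \left(-1 + 19\right) \left(-80\right) = 18 \left(-80\right) = -1440$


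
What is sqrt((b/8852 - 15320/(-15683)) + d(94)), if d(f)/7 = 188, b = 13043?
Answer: sqrt(6352502864063521735)/69412958 ≈ 36.310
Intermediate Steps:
d(f) = 1316 (d(f) = 7*188 = 1316)
sqrt((b/8852 - 15320/(-15683)) + d(94)) = sqrt((13043/8852 - 15320/(-15683)) + 1316) = sqrt((13043*(1/8852) - 15320*(-1/15683)) + 1316) = sqrt((13043/8852 + 15320/15683) + 1316) = sqrt(340166009/138825916 + 1316) = sqrt(183035071465/138825916) = sqrt(6352502864063521735)/69412958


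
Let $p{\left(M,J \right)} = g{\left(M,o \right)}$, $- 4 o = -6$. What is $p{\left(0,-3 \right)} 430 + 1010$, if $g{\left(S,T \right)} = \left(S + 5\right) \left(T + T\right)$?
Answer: $7460$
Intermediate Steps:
$o = \frac{3}{2}$ ($o = \left(- \frac{1}{4}\right) \left(-6\right) = \frac{3}{2} \approx 1.5$)
$g{\left(S,T \right)} = 2 T \left(5 + S\right)$ ($g{\left(S,T \right)} = \left(5 + S\right) 2 T = 2 T \left(5 + S\right)$)
$p{\left(M,J \right)} = 15 + 3 M$ ($p{\left(M,J \right)} = 2 \cdot \frac{3}{2} \left(5 + M\right) = 15 + 3 M$)
$p{\left(0,-3 \right)} 430 + 1010 = \left(15 + 3 \cdot 0\right) 430 + 1010 = \left(15 + 0\right) 430 + 1010 = 15 \cdot 430 + 1010 = 6450 + 1010 = 7460$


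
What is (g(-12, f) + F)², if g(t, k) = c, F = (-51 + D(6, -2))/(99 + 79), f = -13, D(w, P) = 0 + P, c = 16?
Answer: 7812025/31684 ≈ 246.56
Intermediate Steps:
D(w, P) = P
F = -53/178 (F = (-51 - 2)/(99 + 79) = -53/178 ≈ -0.29775)
g(t, k) = 16
(g(-12, f) + F)² = (16 - 53/178)² = (2795/178)² = 7812025/31684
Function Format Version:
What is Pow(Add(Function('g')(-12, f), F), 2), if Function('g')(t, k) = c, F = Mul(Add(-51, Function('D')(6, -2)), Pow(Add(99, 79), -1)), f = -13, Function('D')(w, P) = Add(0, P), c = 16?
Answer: Rational(7812025, 31684) ≈ 246.56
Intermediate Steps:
Function('D')(w, P) = P
F = Rational(-53, 178) (F = Mul(Add(-51, -2), Pow(Add(99, 79), -1)) = Mul(-53, Pow(178, -1)) = Mul(-53, Rational(1, 178)) = Rational(-53, 178) ≈ -0.29775)
Function('g')(t, k) = 16
Pow(Add(Function('g')(-12, f), F), 2) = Pow(Add(16, Rational(-53, 178)), 2) = Pow(Rational(2795, 178), 2) = Rational(7812025, 31684)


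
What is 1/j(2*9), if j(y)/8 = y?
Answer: 1/144 ≈ 0.0069444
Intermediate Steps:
j(y) = 8*y
1/j(2*9) = 1/(8*(2*9)) = 1/(8*18) = 1/144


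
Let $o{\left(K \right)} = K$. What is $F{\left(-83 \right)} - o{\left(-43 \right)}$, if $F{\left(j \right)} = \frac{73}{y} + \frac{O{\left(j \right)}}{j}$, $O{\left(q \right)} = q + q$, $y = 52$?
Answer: $\frac{2413}{52} \approx 46.404$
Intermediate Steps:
$O{\left(q \right)} = 2 q$
$F{\left(j \right)} = \frac{177}{52}$ ($F{\left(j \right)} = \frac{73}{52} + \frac{2 j}{j} = 73 \cdot \frac{1}{52} + 2 = \frac{73}{52} + 2 = \frac{177}{52}$)
$F{\left(-83 \right)} - o{\left(-43 \right)} = \frac{177}{52} - -43 = \frac{177}{52} + 43 = \frac{2413}{52}$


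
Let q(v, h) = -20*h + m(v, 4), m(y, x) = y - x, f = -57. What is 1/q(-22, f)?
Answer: 1/1114 ≈ 0.00089767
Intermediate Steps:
q(v, h) = -4 + v - 20*h (q(v, h) = -20*h + (v - 1*4) = -20*h + (v - 4) = -20*h + (-4 + v) = -4 + v - 20*h)
1/q(-22, f) = 1/(-4 - 22 - 20*(-57)) = 1/(-4 - 22 + 1140) = 1/1114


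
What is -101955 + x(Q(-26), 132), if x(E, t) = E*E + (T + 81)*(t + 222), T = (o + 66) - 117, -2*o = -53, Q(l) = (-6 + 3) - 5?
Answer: -81890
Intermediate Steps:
Q(l) = -8 (Q(l) = -3 - 5 = -8)
o = 53/2 (o = -½*(-53) = 53/2 ≈ 26.500)
T = -49/2 (T = (53/2 + 66) - 117 = 185/2 - 117 = -49/2 ≈ -24.500)
x(E, t) = 12543 + E² + 113*t/2 (x(E, t) = E*E + (-49/2 + 81)*(t + 222) = E² + 113*(222 + t)/2 = E² + (12543 + 113*t/2) = 12543 + E² + 113*t/2)
-101955 + x(Q(-26), 132) = -101955 + (12543 + (-8)² + (113/2)*132) = -101955 + (12543 + 64 + 7458) = -101955 + 20065 = -81890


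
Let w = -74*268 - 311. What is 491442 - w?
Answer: 511585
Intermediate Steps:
w = -20143 (w = -19832 - 311 = -20143)
491442 - w = 491442 - 1*(-20143) = 491442 + 20143 = 511585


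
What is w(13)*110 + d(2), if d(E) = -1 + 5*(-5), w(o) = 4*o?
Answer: 5694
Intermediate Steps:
d(E) = -26 (d(E) = -1 - 25 = -26)
w(13)*110 + d(2) = (4*13)*110 - 26 = 52*110 - 26 = 5720 - 26 = 5694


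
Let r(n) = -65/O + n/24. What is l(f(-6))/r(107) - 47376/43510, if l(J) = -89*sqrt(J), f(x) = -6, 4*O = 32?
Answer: -23688/21755 + 267*I*sqrt(6)/11 ≈ -1.0889 + 59.456*I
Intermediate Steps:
O = 8 (O = (1/4)*32 = 8)
r(n) = -65/8 + n/24
l(f(-6))/r(107) - 47376/43510 = (-89*I*sqrt(6))/(-65/8 + (1/24)*107) - 47376/43510 = (-89*I*sqrt(6))/(-65/8 + 107/24) - 47376*1/43510 = (-89*I*sqrt(6))/(-11/3) - 23688/21755 = -89*I*sqrt(6)*(-3/11) - 23688/21755 = 267*I*sqrt(6)/11 - 23688/21755 = -23688/21755 + 267*I*sqrt(6)/11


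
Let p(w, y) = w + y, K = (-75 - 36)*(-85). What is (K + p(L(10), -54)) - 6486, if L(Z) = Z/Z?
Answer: 2896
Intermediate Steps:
L(Z) = 1
K = 9435 (K = -111*(-85) = 9435)
(K + p(L(10), -54)) - 6486 = (9435 + (1 - 54)) - 6486 = (9435 - 53) - 6486 = 9382 - 6486 = 2896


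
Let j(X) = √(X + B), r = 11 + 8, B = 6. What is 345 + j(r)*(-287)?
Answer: -1090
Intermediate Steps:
r = 19
j(X) = √(6 + X) (j(X) = √(X + 6) = √(6 + X))
345 + j(r)*(-287) = 345 + √(6 + 19)*(-287) = 345 + √25*(-287) = 345 + 5*(-287) = 345 - 1435 = -1090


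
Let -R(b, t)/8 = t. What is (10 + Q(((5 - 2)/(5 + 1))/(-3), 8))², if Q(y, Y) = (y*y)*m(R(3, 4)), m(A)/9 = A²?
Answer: 70756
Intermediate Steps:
R(b, t) = -8*t
m(A) = 9*A²
Q(y, Y) = 9216*y² (Q(y, Y) = (y*y)*(9*(-8*4)²) = y²*(9*(-32)²) = y²*(9*1024) = y²*9216 = 9216*y²)
(10 + Q(((5 - 2)/(5 + 1))/(-3), 8))² = (10 + 9216*(((5 - 2)/(5 + 1))/(-3))²)² = (10 + 9216*((3/6)*(-⅓))²)² = (10 + 9216*((3*(⅙))*(-⅓))²)² = (10 + 9216*((½)*(-⅓))²)² = (10 + 9216*(-⅙)²)² = (10 + 9216*(1/36))² = (10 + 256)² = 266² = 70756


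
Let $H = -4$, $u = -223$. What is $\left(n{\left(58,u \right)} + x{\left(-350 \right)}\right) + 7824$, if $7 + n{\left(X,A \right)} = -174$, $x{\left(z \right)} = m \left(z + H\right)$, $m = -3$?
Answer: $8705$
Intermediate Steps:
$x{\left(z \right)} = 12 - 3 z$ ($x{\left(z \right)} = - 3 \left(z - 4\right) = - 3 \left(-4 + z\right) = 12 - 3 z$)
$n{\left(X,A \right)} = -181$ ($n{\left(X,A \right)} = -7 - 174 = -181$)
$\left(n{\left(58,u \right)} + x{\left(-350 \right)}\right) + 7824 = \left(-181 + \left(12 - -1050\right)\right) + 7824 = \left(-181 + \left(12 + 1050\right)\right) + 7824 = \left(-181 + 1062\right) + 7824 = 881 + 7824 = 8705$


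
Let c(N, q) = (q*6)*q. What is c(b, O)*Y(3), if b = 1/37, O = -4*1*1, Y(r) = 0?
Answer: 0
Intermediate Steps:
O = -4 (O = -4*1 = -4)
b = 1/37 ≈ 0.027027
c(N, q) = 6*q² (c(N, q) = (6*q)*q = 6*q²)
c(b, O)*Y(3) = (6*(-4)²)*0 = (6*16)*0 = 96*0 = 0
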